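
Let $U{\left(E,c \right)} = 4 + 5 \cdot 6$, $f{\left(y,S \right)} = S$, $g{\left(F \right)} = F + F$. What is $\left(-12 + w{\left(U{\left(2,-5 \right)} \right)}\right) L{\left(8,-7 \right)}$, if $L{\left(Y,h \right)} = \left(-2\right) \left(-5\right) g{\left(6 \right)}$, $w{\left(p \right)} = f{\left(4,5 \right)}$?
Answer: $-840$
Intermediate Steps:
$g{\left(F \right)} = 2 F$
$U{\left(E,c \right)} = 34$ ($U{\left(E,c \right)} = 4 + 30 = 34$)
$w{\left(p \right)} = 5$
$L{\left(Y,h \right)} = 120$ ($L{\left(Y,h \right)} = \left(-2\right) \left(-5\right) 2 \cdot 6 = 10 \cdot 12 = 120$)
$\left(-12 + w{\left(U{\left(2,-5 \right)} \right)}\right) L{\left(8,-7 \right)} = \left(-12 + 5\right) 120 = \left(-7\right) 120 = -840$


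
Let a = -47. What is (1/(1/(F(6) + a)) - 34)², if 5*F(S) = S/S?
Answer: 163216/25 ≈ 6528.6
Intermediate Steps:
F(S) = ⅕ (F(S) = (S/S)/5 = (⅕)*1 = ⅕)
(1/(1/(F(6) + a)) - 34)² = (1/(1/(⅕ - 47)) - 34)² = (1/(1/(-234/5)) - 34)² = (1/(-5/234) - 34)² = (-234/5 - 34)² = (-404/5)² = 163216/25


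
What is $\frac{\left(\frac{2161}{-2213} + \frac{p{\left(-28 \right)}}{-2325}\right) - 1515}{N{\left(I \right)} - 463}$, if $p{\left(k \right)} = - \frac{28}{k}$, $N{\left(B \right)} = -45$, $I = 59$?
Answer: $\frac{7800042413}{2613774300} \approx 2.9842$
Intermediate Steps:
$\frac{\left(\frac{2161}{-2213} + \frac{p{\left(-28 \right)}}{-2325}\right) - 1515}{N{\left(I \right)} - 463} = \frac{\left(\frac{2161}{-2213} + \frac{\left(-28\right) \frac{1}{-28}}{-2325}\right) - 1515}{-45 - 463} = \frac{\left(2161 \left(- \frac{1}{2213}\right) + \left(-28\right) \left(- \frac{1}{28}\right) \left(- \frac{1}{2325}\right)\right) - 1515}{-508} = \left(\left(- \frac{2161}{2213} + 1 \left(- \frac{1}{2325}\right)\right) - 1515\right) \left(- \frac{1}{508}\right) = \left(\left(- \frac{2161}{2213} - \frac{1}{2325}\right) - 1515\right) \left(- \frac{1}{508}\right) = \left(- \frac{5026538}{5145225} - 1515\right) \left(- \frac{1}{508}\right) = \left(- \frac{7800042413}{5145225}\right) \left(- \frac{1}{508}\right) = \frac{7800042413}{2613774300}$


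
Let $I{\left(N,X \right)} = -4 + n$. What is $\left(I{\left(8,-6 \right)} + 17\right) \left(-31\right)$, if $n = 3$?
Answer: $-496$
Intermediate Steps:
$I{\left(N,X \right)} = -1$ ($I{\left(N,X \right)} = -4 + 3 = -1$)
$\left(I{\left(8,-6 \right)} + 17\right) \left(-31\right) = \left(-1 + 17\right) \left(-31\right) = 16 \left(-31\right) = -496$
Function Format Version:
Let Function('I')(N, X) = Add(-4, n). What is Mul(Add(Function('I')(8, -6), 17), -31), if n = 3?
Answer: -496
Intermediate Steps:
Function('I')(N, X) = -1 (Function('I')(N, X) = Add(-4, 3) = -1)
Mul(Add(Function('I')(8, -6), 17), -31) = Mul(Add(-1, 17), -31) = Mul(16, -31) = -496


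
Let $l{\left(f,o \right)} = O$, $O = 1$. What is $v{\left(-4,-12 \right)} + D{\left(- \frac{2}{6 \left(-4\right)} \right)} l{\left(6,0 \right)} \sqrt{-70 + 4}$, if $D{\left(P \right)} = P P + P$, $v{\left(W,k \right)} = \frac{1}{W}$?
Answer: $- \frac{1}{4} + \frac{13 i \sqrt{66}}{144} \approx -0.25 + 0.73342 i$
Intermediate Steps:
$l{\left(f,o \right)} = 1$
$D{\left(P \right)} = P + P^{2}$ ($D{\left(P \right)} = P^{2} + P = P + P^{2}$)
$v{\left(-4,-12 \right)} + D{\left(- \frac{2}{6 \left(-4\right)} \right)} l{\left(6,0 \right)} \sqrt{-70 + 4} = \frac{1}{-4} + - \frac{2}{6 \left(-4\right)} \left(1 - \frac{2}{6 \left(-4\right)}\right) 1 \sqrt{-70 + 4} = - \frac{1}{4} + - \frac{2}{-24} \left(1 - \frac{2}{-24}\right) 1 \sqrt{-66} = - \frac{1}{4} + \left(-2\right) \left(- \frac{1}{24}\right) \left(1 - - \frac{1}{12}\right) 1 i \sqrt{66} = - \frac{1}{4} + \frac{1 + \frac{1}{12}}{12} \cdot 1 i \sqrt{66} = - \frac{1}{4} + \frac{1}{12} \cdot \frac{13}{12} \cdot 1 i \sqrt{66} = - \frac{1}{4} + \frac{13}{144} \cdot 1 i \sqrt{66} = - \frac{1}{4} + \frac{13 i \sqrt{66}}{144}$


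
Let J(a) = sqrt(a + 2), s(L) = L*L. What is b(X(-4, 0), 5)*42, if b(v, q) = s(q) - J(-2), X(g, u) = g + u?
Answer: 1050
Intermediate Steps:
s(L) = L**2
J(a) = sqrt(2 + a)
b(v, q) = q**2 (b(v, q) = q**2 - sqrt(2 - 2) = q**2 - sqrt(0) = q**2 - 1*0 = q**2 + 0 = q**2)
b(X(-4, 0), 5)*42 = 5**2*42 = 25*42 = 1050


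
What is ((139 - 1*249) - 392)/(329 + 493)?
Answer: -251/411 ≈ -0.61071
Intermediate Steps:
((139 - 1*249) - 392)/(329 + 493) = ((139 - 249) - 392)/822 = (-110 - 392)*(1/822) = -502*1/822 = -251/411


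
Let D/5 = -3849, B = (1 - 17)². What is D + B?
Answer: -18989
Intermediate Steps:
B = 256 (B = (-16)² = 256)
D = -19245 (D = 5*(-3849) = -19245)
D + B = -19245 + 256 = -18989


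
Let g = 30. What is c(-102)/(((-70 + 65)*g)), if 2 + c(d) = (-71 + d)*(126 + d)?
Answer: 2077/75 ≈ 27.693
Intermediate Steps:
c(d) = -2 + (-71 + d)*(126 + d)
c(-102)/(((-70 + 65)*g)) = (-8948 + (-102)**2 + 55*(-102))/(((-70 + 65)*30)) = (-8948 + 10404 - 5610)/((-5*30)) = -4154/(-150) = -4154*(-1/150) = 2077/75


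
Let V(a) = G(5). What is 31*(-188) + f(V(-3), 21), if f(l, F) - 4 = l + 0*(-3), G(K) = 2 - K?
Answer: -5827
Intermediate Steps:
V(a) = -3 (V(a) = 2 - 1*5 = 2 - 5 = -3)
f(l, F) = 4 + l (f(l, F) = 4 + (l + 0*(-3)) = 4 + (l + 0) = 4 + l)
31*(-188) + f(V(-3), 21) = 31*(-188) + (4 - 3) = -5828 + 1 = -5827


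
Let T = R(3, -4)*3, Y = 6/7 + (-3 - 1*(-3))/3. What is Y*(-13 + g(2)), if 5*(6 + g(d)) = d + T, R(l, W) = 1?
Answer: -108/7 ≈ -15.429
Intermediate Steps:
Y = 6/7 (Y = 6*(1/7) + (-3 + 3)*(1/3) = 6/7 + 0*(1/3) = 6/7 + 0 = 6/7 ≈ 0.85714)
T = 3 (T = 1*3 = 3)
g(d) = -27/5 + d/5 (g(d) = -6 + (d + 3)/5 = -6 + (3 + d)/5 = -6 + (3/5 + d/5) = -27/5 + d/5)
Y*(-13 + g(2)) = 6*(-13 + (-27/5 + (1/5)*2))/7 = 6*(-13 + (-27/5 + 2/5))/7 = 6*(-13 - 5)/7 = (6/7)*(-18) = -108/7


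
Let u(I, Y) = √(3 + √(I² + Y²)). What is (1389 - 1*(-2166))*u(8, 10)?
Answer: 3555*√(3 + 2*√41) ≈ 14134.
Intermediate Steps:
(1389 - 1*(-2166))*u(8, 10) = (1389 - 1*(-2166))*√(3 + √(8² + 10²)) = (1389 + 2166)*√(3 + √(64 + 100)) = 3555*√(3 + √164) = 3555*√(3 + 2*√41)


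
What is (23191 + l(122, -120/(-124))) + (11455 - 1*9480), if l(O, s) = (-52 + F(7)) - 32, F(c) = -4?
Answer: 25078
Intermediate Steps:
l(O, s) = -88 (l(O, s) = (-52 - 4) - 32 = -56 - 32 = -88)
(23191 + l(122, -120/(-124))) + (11455 - 1*9480) = (23191 - 88) + (11455 - 1*9480) = 23103 + (11455 - 9480) = 23103 + 1975 = 25078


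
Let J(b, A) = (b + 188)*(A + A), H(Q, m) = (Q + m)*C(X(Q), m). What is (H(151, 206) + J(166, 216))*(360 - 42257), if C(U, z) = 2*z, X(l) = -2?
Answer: -12569602764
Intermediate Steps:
H(Q, m) = 2*m*(Q + m) (H(Q, m) = (Q + m)*(2*m) = 2*m*(Q + m))
J(b, A) = 2*A*(188 + b) (J(b, A) = (188 + b)*(2*A) = 2*A*(188 + b))
(H(151, 206) + J(166, 216))*(360 - 42257) = (2*206*(151 + 206) + 2*216*(188 + 166))*(360 - 42257) = (2*206*357 + 2*216*354)*(-41897) = (147084 + 152928)*(-41897) = 300012*(-41897) = -12569602764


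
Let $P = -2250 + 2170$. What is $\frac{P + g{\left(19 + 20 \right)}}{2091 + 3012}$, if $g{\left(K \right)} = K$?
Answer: $- \frac{41}{5103} \approx -0.0080345$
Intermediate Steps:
$P = -80$
$\frac{P + g{\left(19 + 20 \right)}}{2091 + 3012} = \frac{-80 + \left(19 + 20\right)}{2091 + 3012} = \frac{-80 + 39}{5103} = \left(-41\right) \frac{1}{5103} = - \frac{41}{5103}$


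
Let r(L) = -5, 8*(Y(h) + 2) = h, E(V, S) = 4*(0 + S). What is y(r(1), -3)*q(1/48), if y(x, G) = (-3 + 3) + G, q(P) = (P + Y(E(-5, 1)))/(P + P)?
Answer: 213/2 ≈ 106.50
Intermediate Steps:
E(V, S) = 4*S
Y(h) = -2 + h/8
q(P) = (-3/2 + P)/(2*P) (q(P) = (P + (-2 + (4*1)/8))/(P + P) = (P + (-2 + (1/8)*4))/((2*P)) = (P + (-2 + 1/2))*(1/(2*P)) = (P - 3/2)*(1/(2*P)) = (-3/2 + P)*(1/(2*P)) = (-3/2 + P)/(2*P))
y(x, G) = G (y(x, G) = 0 + G = G)
y(r(1), -3)*q(1/48) = -3*(-3 + 2/48)/(4*(1/48)) = -3*(-3 + 2*(1/48))/(4*1/48) = -3*48*(-3 + 1/24)/4 = -3*48*(-71)/(4*24) = -3*(-71/2) = 213/2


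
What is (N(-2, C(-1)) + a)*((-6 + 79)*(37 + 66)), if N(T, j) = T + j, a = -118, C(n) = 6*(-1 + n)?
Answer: -992508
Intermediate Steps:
C(n) = -6 + 6*n
(N(-2, C(-1)) + a)*((-6 + 79)*(37 + 66)) = ((-2 + (-6 + 6*(-1))) - 118)*((-6 + 79)*(37 + 66)) = ((-2 + (-6 - 6)) - 118)*(73*103) = ((-2 - 12) - 118)*7519 = (-14 - 118)*7519 = -132*7519 = -992508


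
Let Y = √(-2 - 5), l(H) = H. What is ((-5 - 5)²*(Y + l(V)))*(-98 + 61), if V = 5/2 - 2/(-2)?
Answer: -12950 - 3700*I*√7 ≈ -12950.0 - 9789.3*I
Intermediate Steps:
V = 7/2 (V = 5*(½) - 2*(-½) = 5/2 + 1 = 7/2 ≈ 3.5000)
Y = I*√7 (Y = √(-7) = I*√7 ≈ 2.6458*I)
((-5 - 5)²*(Y + l(V)))*(-98 + 61) = ((-5 - 5)²*(I*√7 + 7/2))*(-98 + 61) = ((-10)²*(7/2 + I*√7))*(-37) = (100*(7/2 + I*√7))*(-37) = (350 + 100*I*√7)*(-37) = -12950 - 3700*I*√7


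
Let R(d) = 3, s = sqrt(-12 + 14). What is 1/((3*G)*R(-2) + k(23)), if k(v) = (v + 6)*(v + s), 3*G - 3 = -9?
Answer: 649/419519 - 29*sqrt(2)/419519 ≈ 0.0014492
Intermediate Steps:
s = sqrt(2) ≈ 1.4142
G = -2 (G = 1 + (1/3)*(-9) = 1 - 3 = -2)
k(v) = (6 + v)*(v + sqrt(2)) (k(v) = (v + 6)*(v + sqrt(2)) = (6 + v)*(v + sqrt(2)))
1/((3*G)*R(-2) + k(23)) = 1/((3*(-2))*3 + (23**2 + 6*23 + 6*sqrt(2) + 23*sqrt(2))) = 1/(-6*3 + (529 + 138 + 6*sqrt(2) + 23*sqrt(2))) = 1/(-18 + (667 + 29*sqrt(2))) = 1/(649 + 29*sqrt(2))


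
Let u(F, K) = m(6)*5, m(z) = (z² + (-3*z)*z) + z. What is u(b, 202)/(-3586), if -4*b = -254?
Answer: 15/163 ≈ 0.092025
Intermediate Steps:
b = 127/2 (b = -¼*(-254) = 127/2 ≈ 63.500)
m(z) = z - 2*z² (m(z) = (z² - 3*z²) + z = -2*z² + z = z - 2*z²)
u(F, K) = -330 (u(F, K) = (6*(1 - 2*6))*5 = (6*(1 - 12))*5 = (6*(-11))*5 = -66*5 = -330)
u(b, 202)/(-3586) = -330/(-3586) = -330*(-1/3586) = 15/163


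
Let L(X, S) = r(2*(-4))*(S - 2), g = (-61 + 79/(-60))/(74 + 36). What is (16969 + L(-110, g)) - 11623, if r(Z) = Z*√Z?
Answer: 5346 + 33878*I*√2/825 ≈ 5346.0 + 58.074*I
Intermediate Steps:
g = -3739/6600 (g = (-61 + 79*(-1/60))/110 = (-61 - 79/60)*(1/110) = -3739/60*1/110 = -3739/6600 ≈ -0.56651)
r(Z) = Z^(3/2)
L(X, S) = -16*I*√2*(-2 + S) (L(X, S) = (2*(-4))^(3/2)*(S - 2) = (-8)^(3/2)*(-2 + S) = (-16*I*√2)*(-2 + S) = -16*I*√2*(-2 + S))
(16969 + L(-110, g)) - 11623 = (16969 + 16*I*√2*(2 - 1*(-3739/6600))) - 11623 = (16969 + 16*I*√2*(2 + 3739/6600)) - 11623 = (16969 + 16*I*√2*(16939/6600)) - 11623 = (16969 + 33878*I*√2/825) - 11623 = 5346 + 33878*I*√2/825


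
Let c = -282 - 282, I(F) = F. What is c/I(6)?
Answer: -94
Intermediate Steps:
c = -564
c/I(6) = -564/6 = -564*⅙ = -94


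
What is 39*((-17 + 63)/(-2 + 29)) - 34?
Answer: 292/9 ≈ 32.444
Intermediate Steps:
39*((-17 + 63)/(-2 + 29)) - 34 = 39*(46/27) - 34 = 598/9 - 34 = 292/9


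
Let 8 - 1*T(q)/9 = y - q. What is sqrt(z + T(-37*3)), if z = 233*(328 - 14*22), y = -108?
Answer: sqrt(4705) ≈ 68.593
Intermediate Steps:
z = 4660 (z = 233*(328 - 308) = 233*20 = 4660)
T(q) = 1044 + 9*q (T(q) = 72 - 9*(-108 - q) = 72 + (972 + 9*q) = 1044 + 9*q)
sqrt(z + T(-37*3)) = sqrt(4660 + (1044 + 9*(-37*3))) = sqrt(4660 + (1044 + 9*(-111))) = sqrt(4660 + (1044 - 999)) = sqrt(4660 + 45) = sqrt(4705)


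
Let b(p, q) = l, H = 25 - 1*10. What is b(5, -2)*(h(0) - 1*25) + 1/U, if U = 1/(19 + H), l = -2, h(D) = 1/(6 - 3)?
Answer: 250/3 ≈ 83.333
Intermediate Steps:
H = 15 (H = 25 - 10 = 15)
h(D) = ⅓ (h(D) = 1/3 = ⅓)
U = 1/34 (U = 1/(19 + 15) = 1/34 ≈ 0.029412)
b(p, q) = -2
b(5, -2)*(h(0) - 1*25) + 1/U = -2*(⅓ - 1*25) + 1/(1/34) = -2*(⅓ - 25) + 34 = -2*(-74/3) + 34 = 148/3 + 34 = 250/3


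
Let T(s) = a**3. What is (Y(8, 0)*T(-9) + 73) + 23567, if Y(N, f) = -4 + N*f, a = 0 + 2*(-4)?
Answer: 25688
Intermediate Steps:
a = -8 (a = 0 - 8 = -8)
T(s) = -512 (T(s) = (-8)**3 = -512)
(Y(8, 0)*T(-9) + 73) + 23567 = ((-4 + 8*0)*(-512) + 73) + 23567 = ((-4 + 0)*(-512) + 73) + 23567 = (-4*(-512) + 73) + 23567 = (2048 + 73) + 23567 = 2121 + 23567 = 25688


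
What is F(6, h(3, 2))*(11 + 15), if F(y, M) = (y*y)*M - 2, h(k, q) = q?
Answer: 1820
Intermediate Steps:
F(y, M) = -2 + M*y² (F(y, M) = y²*M - 2 = M*y² - 2 = -2 + M*y²)
F(6, h(3, 2))*(11 + 15) = (-2 + 2*6²)*(11 + 15) = (-2 + 2*36)*26 = (-2 + 72)*26 = 70*26 = 1820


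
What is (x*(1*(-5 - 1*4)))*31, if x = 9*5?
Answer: -12555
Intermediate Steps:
x = 45
(x*(1*(-5 - 1*4)))*31 = (45*(1*(-5 - 1*4)))*31 = (45*(1*(-5 - 4)))*31 = (45*(1*(-9)))*31 = (45*(-9))*31 = -405*31 = -12555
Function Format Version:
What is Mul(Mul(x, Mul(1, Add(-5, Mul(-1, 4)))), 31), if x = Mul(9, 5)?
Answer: -12555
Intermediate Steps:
x = 45
Mul(Mul(x, Mul(1, Add(-5, Mul(-1, 4)))), 31) = Mul(Mul(45, Mul(1, Add(-5, Mul(-1, 4)))), 31) = Mul(Mul(45, Mul(1, Add(-5, -4))), 31) = Mul(Mul(45, Mul(1, -9)), 31) = Mul(Mul(45, -9), 31) = Mul(-405, 31) = -12555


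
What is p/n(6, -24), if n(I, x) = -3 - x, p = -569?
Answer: -569/21 ≈ -27.095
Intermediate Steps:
p/n(6, -24) = -569/(-3 - 1*(-24)) = -569/(-3 + 24) = -569/21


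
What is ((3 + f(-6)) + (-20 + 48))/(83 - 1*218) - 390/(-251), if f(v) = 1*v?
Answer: 9275/6777 ≈ 1.3686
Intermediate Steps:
f(v) = v
((3 + f(-6)) + (-20 + 48))/(83 - 1*218) - 390/(-251) = ((3 - 6) + (-20 + 48))/(83 - 1*218) - 390/(-251) = (-3 + 28)/(83 - 218) - 390*(-1/251) = 25/(-135) + 390/251 = 25*(-1/135) + 390/251 = -5/27 + 390/251 = 9275/6777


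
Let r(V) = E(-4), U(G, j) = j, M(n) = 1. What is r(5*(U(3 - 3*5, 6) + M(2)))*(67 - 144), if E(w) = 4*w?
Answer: 1232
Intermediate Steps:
r(V) = -16 (r(V) = 4*(-4) = -16)
r(5*(U(3 - 3*5, 6) + M(2)))*(67 - 144) = -16*(67 - 144) = -16*(-77) = 1232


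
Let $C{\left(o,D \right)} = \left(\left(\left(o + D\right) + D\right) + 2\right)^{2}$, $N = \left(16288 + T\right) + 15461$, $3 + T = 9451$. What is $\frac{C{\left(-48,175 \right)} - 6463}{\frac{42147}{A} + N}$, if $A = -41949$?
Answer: $\frac{400626933}{192014534} \approx 2.0864$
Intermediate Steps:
$T = 9448$ ($T = -3 + 9451 = 9448$)
$N = 41197$ ($N = \left(16288 + 9448\right) + 15461 = 25736 + 15461 = 41197$)
$C{\left(o,D \right)} = \left(2 + o + 2 D\right)^{2}$ ($C{\left(o,D \right)} = \left(\left(\left(D + o\right) + D\right) + 2\right)^{2} = \left(\left(o + 2 D\right) + 2\right)^{2} = \left(2 + o + 2 D\right)^{2}$)
$\frac{C{\left(-48,175 \right)} - 6463}{\frac{42147}{A} + N} = \frac{\left(2 - 48 + 2 \cdot 175\right)^{2} - 6463}{\frac{42147}{-41949} + 41197} = \frac{\left(2 - 48 + 350\right)^{2} - 6463}{42147 \left(- \frac{1}{41949}\right) + 41197} = \frac{304^{2} - 6463}{- \frac{4683}{4661} + 41197} = \frac{92416 - 6463}{\frac{192014534}{4661}} = 85953 \cdot \frac{4661}{192014534} = \frac{400626933}{192014534}$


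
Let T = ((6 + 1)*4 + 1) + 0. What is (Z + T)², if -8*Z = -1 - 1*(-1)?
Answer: 841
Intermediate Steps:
Z = 0 (Z = -(-1 - 1*(-1))/8 = -(-1 + 1)/8 = -⅛*0 = 0)
T = 29 (T = (7*4 + 1) + 0 = (28 + 1) + 0 = 29 + 0 = 29)
(Z + T)² = (0 + 29)² = 29² = 841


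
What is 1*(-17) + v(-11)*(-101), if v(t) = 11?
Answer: -1128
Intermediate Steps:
1*(-17) + v(-11)*(-101) = 1*(-17) + 11*(-101) = -17 - 1111 = -1128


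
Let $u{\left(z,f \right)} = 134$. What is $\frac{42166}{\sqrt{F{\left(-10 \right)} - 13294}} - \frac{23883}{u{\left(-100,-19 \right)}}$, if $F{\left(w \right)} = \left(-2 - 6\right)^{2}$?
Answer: $- \frac{23883}{134} - \frac{21083 i \sqrt{30}}{315} \approx -178.23 - 366.59 i$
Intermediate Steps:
$F{\left(w \right)} = 64$ ($F{\left(w \right)} = \left(-8\right)^{2} = 64$)
$\frac{42166}{\sqrt{F{\left(-10 \right)} - 13294}} - \frac{23883}{u{\left(-100,-19 \right)}} = \frac{42166}{\sqrt{64 - 13294}} - \frac{23883}{134} = \frac{42166}{\sqrt{-13230}} - \frac{23883}{134} = \frac{42166}{21 i \sqrt{30}} - \frac{23883}{134} = 42166 \left(- \frac{i \sqrt{30}}{630}\right) - \frac{23883}{134} = - \frac{21083 i \sqrt{30}}{315} - \frac{23883}{134} = - \frac{23883}{134} - \frac{21083 i \sqrt{30}}{315}$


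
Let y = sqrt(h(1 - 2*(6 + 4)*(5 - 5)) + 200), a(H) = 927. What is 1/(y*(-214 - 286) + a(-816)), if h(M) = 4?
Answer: -309/16713557 - 1000*sqrt(51)/50140671 ≈ -0.00016092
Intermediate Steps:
y = 2*sqrt(51) (y = sqrt(4 + 200) = sqrt(204) = 2*sqrt(51) ≈ 14.283)
1/(y*(-214 - 286) + a(-816)) = 1/((2*sqrt(51))*(-214 - 286) + 927) = 1/((2*sqrt(51))*(-500) + 927) = 1/(-1000*sqrt(51) + 927) = 1/(927 - 1000*sqrt(51))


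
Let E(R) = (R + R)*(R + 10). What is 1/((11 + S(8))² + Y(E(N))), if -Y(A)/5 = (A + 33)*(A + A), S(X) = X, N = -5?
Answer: -1/8139 ≈ -0.00012287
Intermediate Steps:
E(R) = 2*R*(10 + R) (E(R) = (2*R)*(10 + R) = 2*R*(10 + R))
Y(A) = -10*A*(33 + A) (Y(A) = -5*(A + 33)*(A + A) = -5*(33 + A)*2*A = -10*A*(33 + A))
1/((11 + S(8))² + Y(E(N))) = 1/((11 + 8)² - 10*2*(-5)*(10 - 5)*(33 + 2*(-5)*(10 - 5))) = 1/(19² - 10*2*(-5)*5*(33 + 2*(-5)*5)) = 1/(361 - 10*(-50)*(33 - 50)) = 1/(361 - 10*(-50)*(-17)) = 1/(361 - 8500) = 1/(-8139) = -1/8139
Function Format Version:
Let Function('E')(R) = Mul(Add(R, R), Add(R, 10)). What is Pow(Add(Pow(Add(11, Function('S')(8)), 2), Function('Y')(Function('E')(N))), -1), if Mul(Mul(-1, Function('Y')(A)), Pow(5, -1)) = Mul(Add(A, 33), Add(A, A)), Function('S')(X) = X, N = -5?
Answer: Rational(-1, 8139) ≈ -0.00012287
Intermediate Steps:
Function('E')(R) = Mul(2, R, Add(10, R)) (Function('E')(R) = Mul(Mul(2, R), Add(10, R)) = Mul(2, R, Add(10, R)))
Function('Y')(A) = Mul(-10, A, Add(33, A)) (Function('Y')(A) = Mul(-5, Mul(Add(A, 33), Add(A, A))) = Mul(-5, Mul(Add(33, A), Mul(2, A))) = Mul(-5, Mul(2, A, Add(33, A))) = Mul(-10, A, Add(33, A)))
Pow(Add(Pow(Add(11, Function('S')(8)), 2), Function('Y')(Function('E')(N))), -1) = Pow(Add(Pow(Add(11, 8), 2), Mul(-10, Mul(2, -5, Add(10, -5)), Add(33, Mul(2, -5, Add(10, -5))))), -1) = Pow(Add(Pow(19, 2), Mul(-10, Mul(2, -5, 5), Add(33, Mul(2, -5, 5)))), -1) = Pow(Add(361, Mul(-10, -50, Add(33, -50))), -1) = Pow(Add(361, Mul(-10, -50, -17)), -1) = Pow(Add(361, -8500), -1) = Pow(-8139, -1) = Rational(-1, 8139)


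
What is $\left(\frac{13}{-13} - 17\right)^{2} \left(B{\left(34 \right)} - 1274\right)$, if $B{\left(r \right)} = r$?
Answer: $-401760$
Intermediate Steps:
$\left(\frac{13}{-13} - 17\right)^{2} \left(B{\left(34 \right)} - 1274\right) = \left(\frac{13}{-13} - 17\right)^{2} \left(34 - 1274\right) = \left(13 \left(- \frac{1}{13}\right) - 17\right)^{2} \left(-1240\right) = \left(-1 - 17\right)^{2} \left(-1240\right) = \left(-18\right)^{2} \left(-1240\right) = 324 \left(-1240\right) = -401760$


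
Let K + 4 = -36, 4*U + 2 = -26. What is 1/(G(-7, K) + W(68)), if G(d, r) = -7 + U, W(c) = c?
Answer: 1/54 ≈ 0.018519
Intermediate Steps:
U = -7 (U = -1/2 + (1/4)*(-26) = -1/2 - 13/2 = -7)
K = -40 (K = -4 - 36 = -40)
G(d, r) = -14 (G(d, r) = -7 - 7 = -14)
1/(G(-7, K) + W(68)) = 1/(-14 + 68) = 1/54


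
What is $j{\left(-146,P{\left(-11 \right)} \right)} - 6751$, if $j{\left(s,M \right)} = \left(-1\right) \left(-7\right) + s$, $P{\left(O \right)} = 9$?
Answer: $-6890$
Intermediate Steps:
$j{\left(s,M \right)} = 7 + s$
$j{\left(-146,P{\left(-11 \right)} \right)} - 6751 = \left(7 - 146\right) - 6751 = -139 - 6751 = -6890$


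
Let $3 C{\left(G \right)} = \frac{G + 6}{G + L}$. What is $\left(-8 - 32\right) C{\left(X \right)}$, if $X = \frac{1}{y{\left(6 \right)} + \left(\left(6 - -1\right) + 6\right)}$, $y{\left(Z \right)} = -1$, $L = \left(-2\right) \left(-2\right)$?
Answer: $- \frac{2920}{147} \approx -19.864$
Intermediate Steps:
$L = 4$
$X = \frac{1}{12}$ ($X = \frac{1}{-1 + \left(\left(6 - -1\right) + 6\right)} = \frac{1}{-1 + \left(\left(6 + 1\right) + 6\right)} = \frac{1}{-1 + \left(7 + 6\right)} = \frac{1}{-1 + 13} = \frac{1}{12} \approx 0.083333$)
$C{\left(G \right)} = \frac{6 + G}{3 \left(4 + G\right)}$ ($C{\left(G \right)} = \frac{\left(G + 6\right) \frac{1}{G + 4}}{3} = \frac{\left(6 + G\right) \frac{1}{4 + G}}{3} = \frac{\frac{1}{4 + G} \left(6 + G\right)}{3} = \frac{6 + G}{3 \left(4 + G\right)}$)
$\left(-8 - 32\right) C{\left(X \right)} = \left(-8 - 32\right) \frac{6 + \frac{1}{12}}{3 \left(4 + \frac{1}{12}\right)} = - 40 \cdot \frac{1}{3} \frac{1}{\frac{49}{12}} \cdot \frac{73}{12} = - 40 \cdot \frac{1}{3} \cdot \frac{12}{49} \cdot \frac{73}{12} = \left(-40\right) \frac{73}{147} = - \frac{2920}{147}$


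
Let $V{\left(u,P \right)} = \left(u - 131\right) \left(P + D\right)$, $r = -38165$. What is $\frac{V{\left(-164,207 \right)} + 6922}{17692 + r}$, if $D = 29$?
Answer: $\frac{62698}{20473} \approx 3.0625$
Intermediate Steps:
$V{\left(u,P \right)} = \left(-131 + u\right) \left(29 + P\right)$ ($V{\left(u,P \right)} = \left(u - 131\right) \left(P + 29\right) = \left(-131 + u\right) \left(29 + P\right)$)
$\frac{V{\left(-164,207 \right)} + 6922}{17692 + r} = \frac{\left(-3799 - 27117 + 29 \left(-164\right) + 207 \left(-164\right)\right) + 6922}{17692 - 38165} = \frac{\left(-3799 - 27117 - 4756 - 33948\right) + 6922}{-20473} = \left(-69620 + 6922\right) \left(- \frac{1}{20473}\right) = \left(-62698\right) \left(- \frac{1}{20473}\right) = \frac{62698}{20473}$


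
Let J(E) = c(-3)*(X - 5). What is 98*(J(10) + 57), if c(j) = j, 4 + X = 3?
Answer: 7350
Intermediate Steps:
X = -1 (X = -4 + 3 = -1)
J(E) = 18 (J(E) = -3*(-1 - 5) = -3*(-6) = 18)
98*(J(10) + 57) = 98*(18 + 57) = 98*75 = 7350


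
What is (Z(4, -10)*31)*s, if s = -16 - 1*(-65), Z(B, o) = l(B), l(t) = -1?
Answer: -1519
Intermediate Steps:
Z(B, o) = -1
s = 49 (s = -16 + 65 = 49)
(Z(4, -10)*31)*s = -1*31*49 = -31*49 = -1519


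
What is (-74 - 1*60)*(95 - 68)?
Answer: -3618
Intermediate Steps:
(-74 - 1*60)*(95 - 68) = (-74 - 60)*27 = -134*27 = -3618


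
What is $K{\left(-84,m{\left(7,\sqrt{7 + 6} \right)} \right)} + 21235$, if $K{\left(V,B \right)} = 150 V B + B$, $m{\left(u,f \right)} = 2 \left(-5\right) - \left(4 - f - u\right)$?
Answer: $109428 - 12599 \sqrt{13} \approx 64002.0$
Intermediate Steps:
$m{\left(u,f \right)} = -14 + f + u$ ($m{\left(u,f \right)} = -10 + \left(-4 + f + u\right) = -14 + f + u$)
$K{\left(V,B \right)} = B + 150 B V$ ($K{\left(V,B \right)} = 150 B V + B = B + 150 B V$)
$K{\left(-84,m{\left(7,\sqrt{7 + 6} \right)} \right)} + 21235 = \left(-14 + \sqrt{7 + 6} + 7\right) \left(1 + 150 \left(-84\right)\right) + 21235 = \left(-14 + \sqrt{13} + 7\right) \left(1 - 12600\right) + 21235 = \left(-7 + \sqrt{13}\right) \left(-12599\right) + 21235 = \left(88193 - 12599 \sqrt{13}\right) + 21235 = 109428 - 12599 \sqrt{13}$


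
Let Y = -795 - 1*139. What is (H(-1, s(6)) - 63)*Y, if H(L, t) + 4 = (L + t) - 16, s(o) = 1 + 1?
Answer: 76588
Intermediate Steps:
s(o) = 2
H(L, t) = -20 + L + t (H(L, t) = -4 + ((L + t) - 16) = -4 + (-16 + L + t) = -20 + L + t)
Y = -934 (Y = -795 - 139 = -934)
(H(-1, s(6)) - 63)*Y = ((-20 - 1 + 2) - 63)*(-934) = (-19 - 63)*(-934) = -82*(-934) = 76588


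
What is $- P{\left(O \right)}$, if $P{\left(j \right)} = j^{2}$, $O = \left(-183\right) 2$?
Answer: $-133956$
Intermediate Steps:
$O = -366$
$- P{\left(O \right)} = - \left(-366\right)^{2} = \left(-1\right) 133956 = -133956$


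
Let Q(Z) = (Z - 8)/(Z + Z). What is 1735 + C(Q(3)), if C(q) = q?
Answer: 10405/6 ≈ 1734.2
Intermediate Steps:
Q(Z) = (-8 + Z)/(2*Z) (Q(Z) = (-8 + Z)/((2*Z)) = (-8 + Z)*(1/(2*Z)) = (-8 + Z)/(2*Z))
1735 + C(Q(3)) = 1735 + (½)*(-8 + 3)/3 = 1735 + (½)*(⅓)*(-5) = 1735 - ⅚ = 10405/6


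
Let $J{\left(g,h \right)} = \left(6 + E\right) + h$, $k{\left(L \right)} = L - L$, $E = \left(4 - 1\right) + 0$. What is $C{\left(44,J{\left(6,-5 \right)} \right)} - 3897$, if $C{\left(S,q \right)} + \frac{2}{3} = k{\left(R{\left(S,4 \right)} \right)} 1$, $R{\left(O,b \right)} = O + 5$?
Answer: $- \frac{11693}{3} \approx -3897.7$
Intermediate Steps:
$E = 3$ ($E = 3 + 0 = 3$)
$R{\left(O,b \right)} = 5 + O$
$k{\left(L \right)} = 0$
$J{\left(g,h \right)} = 9 + h$ ($J{\left(g,h \right)} = \left(6 + 3\right) + h = 9 + h$)
$C{\left(S,q \right)} = - \frac{2}{3}$ ($C{\left(S,q \right)} = - \frac{2}{3} + 0 \cdot 1 = - \frac{2}{3} + 0 = - \frac{2}{3}$)
$C{\left(44,J{\left(6,-5 \right)} \right)} - 3897 = - \frac{2}{3} - 3897 = - \frac{11693}{3}$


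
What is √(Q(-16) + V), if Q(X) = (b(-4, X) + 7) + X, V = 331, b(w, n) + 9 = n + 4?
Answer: √301 ≈ 17.349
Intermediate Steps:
b(w, n) = -5 + n (b(w, n) = -9 + (n + 4) = -9 + (4 + n) = -5 + n)
Q(X) = 2 + 2*X (Q(X) = ((-5 + X) + 7) + X = (2 + X) + X = 2 + 2*X)
√(Q(-16) + V) = √((2 + 2*(-16)) + 331) = √((2 - 32) + 331) = √(-30 + 331) = √301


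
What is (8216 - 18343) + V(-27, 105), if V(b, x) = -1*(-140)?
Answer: -9987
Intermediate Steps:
V(b, x) = 140
(8216 - 18343) + V(-27, 105) = (8216 - 18343) + 140 = -10127 + 140 = -9987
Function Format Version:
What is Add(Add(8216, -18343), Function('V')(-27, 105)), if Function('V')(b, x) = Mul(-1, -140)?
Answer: -9987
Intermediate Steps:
Function('V')(b, x) = 140
Add(Add(8216, -18343), Function('V')(-27, 105)) = Add(Add(8216, -18343), 140) = Add(-10127, 140) = -9987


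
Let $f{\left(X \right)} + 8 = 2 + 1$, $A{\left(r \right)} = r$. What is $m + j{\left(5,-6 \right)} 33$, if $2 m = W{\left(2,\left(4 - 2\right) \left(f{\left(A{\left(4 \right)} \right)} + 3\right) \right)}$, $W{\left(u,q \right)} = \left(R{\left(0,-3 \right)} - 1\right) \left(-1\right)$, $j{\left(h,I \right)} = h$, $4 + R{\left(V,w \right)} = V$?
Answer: $\frac{335}{2} \approx 167.5$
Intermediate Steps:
$R{\left(V,w \right)} = -4 + V$
$f{\left(X \right)} = -5$ ($f{\left(X \right)} = -8 + \left(2 + 1\right) = -8 + 3 = -5$)
$W{\left(u,q \right)} = 5$ ($W{\left(u,q \right)} = \left(\left(-4 + 0\right) - 1\right) \left(-1\right) = \left(-4 - 1\right) \left(-1\right) = \left(-5\right) \left(-1\right) = 5$)
$m = \frac{5}{2}$ ($m = \frac{1}{2} \cdot 5 = \frac{5}{2} \approx 2.5$)
$m + j{\left(5,-6 \right)} 33 = \frac{5}{2} + 5 \cdot 33 = \frac{5}{2} + 165 = \frac{335}{2}$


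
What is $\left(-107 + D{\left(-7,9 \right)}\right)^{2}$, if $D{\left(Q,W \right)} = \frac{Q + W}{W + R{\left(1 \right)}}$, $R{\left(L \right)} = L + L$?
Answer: $\frac{1380625}{121} \approx 11410.0$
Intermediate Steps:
$R{\left(L \right)} = 2 L$
$D{\left(Q,W \right)} = \frac{Q + W}{2 + W}$ ($D{\left(Q,W \right)} = \frac{Q + W}{W + 2 \cdot 1} = \frac{Q + W}{W + 2} = \frac{Q + W}{2 + W}$)
$\left(-107 + D{\left(-7,9 \right)}\right)^{2} = \left(-107 + \frac{-7 + 9}{2 + 9}\right)^{2} = \left(-107 + \frac{1}{11} \cdot 2\right)^{2} = \left(-107 + \frac{2}{11}\right)^{2} = \left(- \frac{1175}{11}\right)^{2} = \frac{1380625}{121}$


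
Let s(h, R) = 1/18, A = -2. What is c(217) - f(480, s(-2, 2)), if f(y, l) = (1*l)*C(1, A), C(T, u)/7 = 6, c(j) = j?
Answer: 644/3 ≈ 214.67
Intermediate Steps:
C(T, u) = 42 (C(T, u) = 7*6 = 42)
s(h, R) = 1/18
f(y, l) = 42*l (f(y, l) = (1*l)*42 = l*42 = 42*l)
c(217) - f(480, s(-2, 2)) = 217 - 42/18 = 217 - 1*7/3 = 217 - 7/3 = 644/3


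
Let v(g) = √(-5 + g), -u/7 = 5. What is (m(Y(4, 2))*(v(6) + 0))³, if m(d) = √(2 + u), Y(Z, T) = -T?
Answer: -33*I*√33 ≈ -189.57*I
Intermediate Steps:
u = -35 (u = -7*5 = -35)
m(d) = I*√33 (m(d) = √(2 - 35) = √(-33) = I*√33)
(m(Y(4, 2))*(v(6) + 0))³ = ((I*√33)*(√(-5 + 6) + 0))³ = ((I*√33)*(√1 + 0))³ = ((I*√33)*(1 + 0))³ = ((I*√33)*1)³ = (I*√33)³ = -33*I*√33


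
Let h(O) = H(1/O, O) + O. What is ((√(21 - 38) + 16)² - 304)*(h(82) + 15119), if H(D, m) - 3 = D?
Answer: -81037385/82 + 19947664*I*√17/41 ≈ -9.8826e+5 + 2.006e+6*I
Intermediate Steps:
H(D, m) = 3 + D
h(O) = 3 + O + 1/O (h(O) = (3 + 1/O) + O = 3 + O + 1/O)
((√(21 - 38) + 16)² - 304)*(h(82) + 15119) = ((√(21 - 38) + 16)² - 304)*((3 + 82 + 1/82) + 15119) = ((√(-17) + 16)² - 304)*((3 + 82 + 1/82) + 15119) = ((I*√17 + 16)² - 304)*(6971/82 + 15119) = ((16 + I*√17)² - 304)*(1246729/82) = (-304 + (16 + I*√17)²)*(1246729/82) = -189502808/41 + 1246729*(16 + I*√17)²/82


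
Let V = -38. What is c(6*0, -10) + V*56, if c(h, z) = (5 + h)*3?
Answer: -2113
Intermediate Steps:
c(h, z) = 15 + 3*h
c(6*0, -10) + V*56 = (15 + 3*(6*0)) - 38*56 = (15 + 3*0) - 2128 = (15 + 0) - 2128 = 15 - 2128 = -2113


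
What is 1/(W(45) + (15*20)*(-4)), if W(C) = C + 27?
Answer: -1/1128 ≈ -0.00088653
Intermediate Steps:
W(C) = 27 + C
1/(W(45) + (15*20)*(-4)) = 1/((27 + 45) + (15*20)*(-4)) = 1/(72 + 300*(-4)) = 1/(72 - 1200) = 1/(-1128) = -1/1128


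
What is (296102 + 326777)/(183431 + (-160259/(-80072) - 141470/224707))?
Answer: 34064739257704/10031765268793 ≈ 3.3957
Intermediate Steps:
(296102 + 326777)/(183431 + (-160259/(-80072) - 141470/224707)) = 622879/(183431 + (-160259*(-1/80072) - 141470*1/224707)) = 622879/(183431 + (160259/80072 - 430/683)) = 622879/(183431 + 75025937/54689176) = 622879/(10031765268793/54689176) = 622879*(54689176/10031765268793) = 34064739257704/10031765268793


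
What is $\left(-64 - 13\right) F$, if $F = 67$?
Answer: $-5159$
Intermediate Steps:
$\left(-64 - 13\right) F = \left(-64 - 13\right) 67 = \left(-77\right) 67 = -5159$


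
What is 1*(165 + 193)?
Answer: 358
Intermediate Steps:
1*(165 + 193) = 1*358 = 358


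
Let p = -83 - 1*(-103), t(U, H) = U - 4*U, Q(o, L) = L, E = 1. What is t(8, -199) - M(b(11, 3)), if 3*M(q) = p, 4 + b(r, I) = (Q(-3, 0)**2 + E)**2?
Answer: -92/3 ≈ -30.667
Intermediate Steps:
t(U, H) = -3*U
p = 20 (p = -83 + 103 = 20)
b(r, I) = -3 (b(r, I) = -4 + (0**2 + 1)**2 = -4 + (0 + 1)**2 = -4 + 1**2 = -4 + 1 = -3)
M(q) = 20/3 (M(q) = (1/3)*20 = 20/3)
t(8, -199) - M(b(11, 3)) = -3*8 - 1*20/3 = -24 - 20/3 = -92/3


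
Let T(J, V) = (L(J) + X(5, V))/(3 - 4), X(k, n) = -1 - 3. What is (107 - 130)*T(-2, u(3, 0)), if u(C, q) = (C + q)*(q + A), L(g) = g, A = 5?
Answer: -138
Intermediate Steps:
u(C, q) = (5 + q)*(C + q) (u(C, q) = (C + q)*(q + 5) = (C + q)*(5 + q) = (5 + q)*(C + q))
X(k, n) = -4
T(J, V) = 4 - J (T(J, V) = (J - 4)/(3 - 4) = (-4 + J)/(-1) = (-4 + J)*(-1) = 4 - J)
(107 - 130)*T(-2, u(3, 0)) = (107 - 130)*(4 - 1*(-2)) = -23*(4 + 2) = -23*6 = -138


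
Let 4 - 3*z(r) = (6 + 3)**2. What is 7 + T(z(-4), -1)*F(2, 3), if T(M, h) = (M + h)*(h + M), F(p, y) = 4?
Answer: 25663/9 ≈ 2851.4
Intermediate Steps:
z(r) = -77/3 (z(r) = 4/3 - (6 + 3)**2/3 = 4/3 - 1/3*9**2 = 4/3 - 1/3*81 = 4/3 - 27 = -77/3)
T(M, h) = (M + h)**2 (T(M, h) = (M + h)*(M + h) = (M + h)**2)
7 + T(z(-4), -1)*F(2, 3) = 7 + (-77/3 - 1)**2*4 = 7 + (-80/3)**2*4 = 7 + (6400/9)*4 = 7 + 25600/9 = 25663/9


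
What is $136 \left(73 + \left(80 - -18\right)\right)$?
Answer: $23256$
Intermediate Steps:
$136 \left(73 + \left(80 - -18\right)\right) = 136 \left(73 + \left(80 + 18\right)\right) = 136 \left(73 + 98\right) = 136 \cdot 171 = 23256$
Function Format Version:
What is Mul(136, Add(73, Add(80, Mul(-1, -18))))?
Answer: 23256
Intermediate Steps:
Mul(136, Add(73, Add(80, Mul(-1, -18)))) = Mul(136, Add(73, Add(80, 18))) = Mul(136, Add(73, 98)) = Mul(136, 171) = 23256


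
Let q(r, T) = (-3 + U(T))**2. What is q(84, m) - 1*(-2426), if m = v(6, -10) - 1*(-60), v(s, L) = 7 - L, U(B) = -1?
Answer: 2442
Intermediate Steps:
m = 77 (m = (7 - 1*(-10)) - 1*(-60) = (7 + 10) + 60 = 17 + 60 = 77)
q(r, T) = 16 (q(r, T) = (-3 - 1)**2 = (-4)**2 = 16)
q(84, m) - 1*(-2426) = 16 - 1*(-2426) = 16 + 2426 = 2442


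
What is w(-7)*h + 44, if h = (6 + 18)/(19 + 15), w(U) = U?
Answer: 664/17 ≈ 39.059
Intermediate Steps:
h = 12/17 (h = 24/34 = 24*(1/34) = 12/17 ≈ 0.70588)
w(-7)*h + 44 = -7*12/17 + 44 = -84/17 + 44 = 664/17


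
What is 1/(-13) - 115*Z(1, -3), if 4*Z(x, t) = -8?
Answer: 2989/13 ≈ 229.92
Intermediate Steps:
Z(x, t) = -2 (Z(x, t) = (¼)*(-8) = -2)
1/(-13) - 115*Z(1, -3) = 1/(-13) - 115*(-2) = -1/13 + 230 = 2989/13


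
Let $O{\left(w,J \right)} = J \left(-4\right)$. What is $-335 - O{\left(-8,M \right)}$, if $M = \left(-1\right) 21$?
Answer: $-419$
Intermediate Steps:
$M = -21$
$O{\left(w,J \right)} = - 4 J$
$-335 - O{\left(-8,M \right)} = -335 - \left(-4\right) \left(-21\right) = -335 - 84 = -419$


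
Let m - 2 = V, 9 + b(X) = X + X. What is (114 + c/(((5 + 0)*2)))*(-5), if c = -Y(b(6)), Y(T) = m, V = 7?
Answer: -1131/2 ≈ -565.50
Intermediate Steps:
b(X) = -9 + 2*X (b(X) = -9 + (X + X) = -9 + 2*X)
m = 9 (m = 2 + 7 = 9)
Y(T) = 9
c = -9 (c = -1*9 = -9)
(114 + c/(((5 + 0)*2)))*(-5) = (114 - 9*1/(2*(5 + 0)))*(-5) = (114 - 9/(5*2))*(-5) = (114 - 9/10)*(-5) = (1131/10)*(-5) = -1131/2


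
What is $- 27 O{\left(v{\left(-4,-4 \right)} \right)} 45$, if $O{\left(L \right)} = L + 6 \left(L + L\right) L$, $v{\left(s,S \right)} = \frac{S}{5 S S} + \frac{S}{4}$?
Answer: $- \frac{147987}{10} \approx -14799.0$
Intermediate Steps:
$v{\left(s,S \right)} = \frac{S}{4} + \frac{1}{5 S}$ ($v{\left(s,S \right)} = \frac{S}{5 S^{2}} + S \frac{1}{4} = S \frac{1}{5 S^{2}} + \frac{S}{4} = \frac{1}{5 S} + \frac{S}{4} = \frac{S}{4} + \frac{1}{5 S}$)
$O{\left(L \right)} = L + 12 L^{2}$ ($O{\left(L \right)} = L + 6 \cdot 2 L L = L + 12 L L = L + 12 L^{2}$)
$- 27 O{\left(v{\left(-4,-4 \right)} \right)} 45 = - 27 \left(\frac{1}{4} \left(-4\right) + \frac{1}{5 \left(-4\right)}\right) \left(1 + 12 \left(\frac{1}{4} \left(-4\right) + \frac{1}{5 \left(-4\right)}\right)\right) 45 = - 27 \left(-1 + \frac{1}{5} \left(- \frac{1}{4}\right)\right) \left(1 + 12 \left(-1 + \frac{1}{5} \left(- \frac{1}{4}\right)\right)\right) 45 = - 27 \left(-1 - \frac{1}{20}\right) \left(1 + 12 \left(-1 - \frac{1}{20}\right)\right) 45 = - 27 \left(- \frac{21 \left(1 + 12 \left(- \frac{21}{20}\right)\right)}{20}\right) 45 = - 27 \left(- \frac{21 \left(1 - \frac{63}{5}\right)}{20}\right) 45 = - 27 \left(\left(- \frac{21}{20}\right) \left(- \frac{58}{5}\right)\right) 45 = \left(-27\right) \frac{609}{50} \cdot 45 = \left(- \frac{16443}{50}\right) 45 = - \frac{147987}{10}$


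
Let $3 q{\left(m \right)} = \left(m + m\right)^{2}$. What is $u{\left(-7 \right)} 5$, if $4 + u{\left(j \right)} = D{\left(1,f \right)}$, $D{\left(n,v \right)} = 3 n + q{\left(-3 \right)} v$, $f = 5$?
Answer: $295$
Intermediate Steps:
$q{\left(m \right)} = \frac{4 m^{2}}{3}$ ($q{\left(m \right)} = \frac{\left(m + m\right)^{2}}{3} = \frac{\left(2 m\right)^{2}}{3} = \frac{4 m^{2}}{3}$)
$D{\left(n,v \right)} = 3 n + 12 v$ ($D{\left(n,v \right)} = 3 n + \frac{4 \left(-3\right)^{2}}{3} v = 3 n + \frac{4}{3} \cdot 9 v = 3 n + 12 v$)
$u{\left(j \right)} = 59$ ($u{\left(j \right)} = -4 + \left(3 \cdot 1 + 12 \cdot 5\right) = -4 + \left(3 + 60\right) = -4 + 63 = 59$)
$u{\left(-7 \right)} 5 = 59 \cdot 5 = 295$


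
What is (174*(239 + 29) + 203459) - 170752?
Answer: 79339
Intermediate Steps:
(174*(239 + 29) + 203459) - 170752 = (174*268 + 203459) - 170752 = (46632 + 203459) - 170752 = 250091 - 170752 = 79339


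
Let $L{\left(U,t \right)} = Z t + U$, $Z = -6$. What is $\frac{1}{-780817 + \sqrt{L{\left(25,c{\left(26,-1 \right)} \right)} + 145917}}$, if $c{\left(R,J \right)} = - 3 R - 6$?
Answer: $- \frac{780817}{609675041043} - \frac{\sqrt{146446}}{609675041043} \approx -1.2813 \cdot 10^{-6}$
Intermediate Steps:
$c{\left(R,J \right)} = -6 - 3 R$
$L{\left(U,t \right)} = U - 6 t$ ($L{\left(U,t \right)} = - 6 t + U = U - 6 t$)
$\frac{1}{-780817 + \sqrt{L{\left(25,c{\left(26,-1 \right)} \right)} + 145917}} = \frac{1}{-780817 + \sqrt{\left(25 - 6 \left(-6 - 78\right)\right) + 145917}} = \frac{1}{-780817 + \sqrt{\left(25 - -504\right) + 145917}} = \frac{1}{-780817 + \sqrt{\left(25 + 504\right) + 145917}} = \frac{1}{-780817 + \sqrt{529 + 145917}} = \frac{1}{-780817 + \sqrt{146446}}$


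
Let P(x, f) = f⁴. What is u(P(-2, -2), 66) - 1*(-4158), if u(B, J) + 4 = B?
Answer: 4170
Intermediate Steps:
u(B, J) = -4 + B
u(P(-2, -2), 66) - 1*(-4158) = (-4 + (-2)⁴) - 1*(-4158) = (-4 + 16) + 4158 = 12 + 4158 = 4170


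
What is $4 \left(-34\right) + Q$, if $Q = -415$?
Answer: $-551$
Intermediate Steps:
$4 \left(-34\right) + Q = 4 \left(-34\right) - 415 = -136 - 415 = -551$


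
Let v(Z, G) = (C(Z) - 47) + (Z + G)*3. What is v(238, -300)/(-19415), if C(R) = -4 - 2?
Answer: 239/19415 ≈ 0.012310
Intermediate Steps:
C(R) = -6
v(Z, G) = -53 + 3*G + 3*Z (v(Z, G) = (-6 - 47) + (Z + G)*3 = -53 + (G + Z)*3 = -53 + (3*G + 3*Z) = -53 + 3*G + 3*Z)
v(238, -300)/(-19415) = (-53 + 3*(-300) + 3*238)/(-19415) = (-53 - 900 + 714)*(-1/19415) = -239*(-1/19415) = 239/19415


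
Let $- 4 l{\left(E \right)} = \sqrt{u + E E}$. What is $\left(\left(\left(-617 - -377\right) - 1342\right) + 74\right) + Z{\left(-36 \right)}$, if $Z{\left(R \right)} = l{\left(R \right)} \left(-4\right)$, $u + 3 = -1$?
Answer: $-1508 + 2 \sqrt{323} \approx -1472.1$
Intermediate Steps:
$u = -4$ ($u = -3 - 1 = -4$)
$l{\left(E \right)} = - \frac{\sqrt{-4 + E^{2}}}{4}$ ($l{\left(E \right)} = - \frac{\sqrt{-4 + E E}}{4} = - \frac{\sqrt{-4 + E^{2}}}{4}$)
$Z{\left(R \right)} = \sqrt{-4 + R^{2}}$ ($Z{\left(R \right)} = - \frac{\sqrt{-4 + R^{2}}}{4} \left(-4\right) = \sqrt{-4 + R^{2}}$)
$\left(\left(\left(-617 - -377\right) - 1342\right) + 74\right) + Z{\left(-36 \right)} = \left(\left(\left(-617 - -377\right) - 1342\right) + 74\right) + \sqrt{-4 + \left(-36\right)^{2}} = \left(\left(\left(-617 + 377\right) - 1342\right) + 74\right) + \sqrt{-4 + 1296} = \left(\left(-240 - 1342\right) + 74\right) + \sqrt{1292} = \left(-1582 + 74\right) + 2 \sqrt{323} = -1508 + 2 \sqrt{323}$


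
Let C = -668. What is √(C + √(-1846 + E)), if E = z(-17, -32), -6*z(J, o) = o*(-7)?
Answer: √(-6012 + 15*I*√678)/3 ≈ 0.83911 + 25.859*I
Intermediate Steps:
z(J, o) = 7*o/6 (z(J, o) = -o*(-7)/6 = -(-7)*o/6 = 7*o/6)
E = -112/3 (E = (7/6)*(-32) = -112/3 ≈ -37.333)
√(C + √(-1846 + E)) = √(-668 + √(-1846 - 112/3)) = √(-668 + √(-5650/3)) = √(-668 + 5*I*√678/3)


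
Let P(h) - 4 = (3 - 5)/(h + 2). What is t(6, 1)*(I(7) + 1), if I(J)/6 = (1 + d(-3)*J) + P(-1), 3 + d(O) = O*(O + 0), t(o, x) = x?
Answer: 271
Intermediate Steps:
d(O) = -3 + O² (d(O) = -3 + O*(O + 0) = -3 + O*O = -3 + O²)
P(h) = 4 - 2/(2 + h) (P(h) = 4 + (3 - 5)/(h + 2) = 4 - 2/(2 + h))
I(J) = 18 + 36*J (I(J) = 6*((1 + (-3 + (-3)²)*J) + 2*(3 + 2*(-1))/(2 - 1)) = 6*((1 + (-3 + 9)*J) + 2*(3 - 2)/1) = 6*((1 + 6*J) + 2*1*1) = 6*((1 + 6*J) + 2) = 6*(3 + 6*J) = 18 + 36*J)
t(6, 1)*(I(7) + 1) = 1*((18 + 36*7) + 1) = 1*((18 + 252) + 1) = 1*(270 + 1) = 1*271 = 271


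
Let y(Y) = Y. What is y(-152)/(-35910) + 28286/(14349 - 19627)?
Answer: -1907797/356265 ≈ -5.3550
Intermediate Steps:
y(-152)/(-35910) + 28286/(14349 - 19627) = -152/(-35910) + 28286/(14349 - 19627) = -152*(-1/35910) + 28286/(-5278) = 4/945 + 28286*(-1/5278) = 4/945 - 14143/2639 = -1907797/356265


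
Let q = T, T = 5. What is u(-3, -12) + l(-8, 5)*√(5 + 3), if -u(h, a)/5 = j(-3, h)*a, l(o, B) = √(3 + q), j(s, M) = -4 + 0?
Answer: -232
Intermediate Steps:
q = 5
j(s, M) = -4
l(o, B) = 2*√2 (l(o, B) = √(3 + 5) = √8 = 2*√2)
u(h, a) = 20*a (u(h, a) = -(-20)*a = 20*a)
u(-3, -12) + l(-8, 5)*√(5 + 3) = 20*(-12) + (2*√2)*√(5 + 3) = -240 + (2*√2)*√8 = -240 + (2*√2)*(2*√2) = -240 + 8 = -232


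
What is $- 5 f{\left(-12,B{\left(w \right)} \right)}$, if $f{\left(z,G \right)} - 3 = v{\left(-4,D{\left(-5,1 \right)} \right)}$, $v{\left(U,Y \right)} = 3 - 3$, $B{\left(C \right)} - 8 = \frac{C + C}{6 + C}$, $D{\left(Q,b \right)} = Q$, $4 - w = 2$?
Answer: $-15$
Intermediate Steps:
$w = 2$ ($w = 4 - 2 = 2$)
$B{\left(C \right)} = 8 + \frac{2 C}{6 + C}$ ($B{\left(C \right)} = 8 + \frac{C + C}{6 + C} = 8 + \frac{2 C}{6 + C}$)
$v{\left(U,Y \right)} = 0$
$f{\left(z,G \right)} = 3$ ($f{\left(z,G \right)} = 3 + 0 = 3$)
$- 5 f{\left(-12,B{\left(w \right)} \right)} = \left(-5\right) 3 = -15$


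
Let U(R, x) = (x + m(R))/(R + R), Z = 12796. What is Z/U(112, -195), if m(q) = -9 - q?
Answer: -716576/79 ≈ -9070.6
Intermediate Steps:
U(R, x) = (-9 + x - R)/(2*R) (U(R, x) = (x + (-9 - R))/(R + R) = (-9 + x - R)/((2*R)) = (-9 + x - R)*(1/(2*R)) = (-9 + x - R)/(2*R))
Z/U(112, -195) = 12796/(((1/2)*(-9 - 195 - 1*112)/112)) = 12796/(((1/2)*(1/112)*(-9 - 195 - 112))) = 12796/(((1/2)*(1/112)*(-316))) = 12796/(-79/56) = 12796*(-56/79) = -716576/79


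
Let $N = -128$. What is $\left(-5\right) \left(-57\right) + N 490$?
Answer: $-62435$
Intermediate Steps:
$\left(-5\right) \left(-57\right) + N 490 = \left(-5\right) \left(-57\right) - 62720 = 285 - 62720 = -62435$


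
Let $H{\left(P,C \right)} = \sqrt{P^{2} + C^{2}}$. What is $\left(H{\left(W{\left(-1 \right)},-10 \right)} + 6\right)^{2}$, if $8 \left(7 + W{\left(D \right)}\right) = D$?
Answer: $\frac{\left(48 + \sqrt{9649}\right)^{2}}{64} \approx 334.11$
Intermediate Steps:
$W{\left(D \right)} = -7 + \frac{D}{8}$
$H{\left(P,C \right)} = \sqrt{C^{2} + P^{2}}$
$\left(H{\left(W{\left(-1 \right)},-10 \right)} + 6\right)^{2} = \left(\sqrt{\left(-10\right)^{2} + \left(-7 + \frac{1}{8} \left(-1\right)\right)^{2}} + 6\right)^{2} = \left(\sqrt{100 + \left(-7 - \frac{1}{8}\right)^{2}} + 6\right)^{2} = \left(\sqrt{100 + \left(- \frac{57}{8}\right)^{2}} + 6\right)^{2} = \left(\sqrt{100 + \frac{3249}{64}} + 6\right)^{2} = \left(\sqrt{\frac{9649}{64}} + 6\right)^{2} = \left(\frac{\sqrt{9649}}{8} + 6\right)^{2} = \left(6 + \frac{\sqrt{9649}}{8}\right)^{2}$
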